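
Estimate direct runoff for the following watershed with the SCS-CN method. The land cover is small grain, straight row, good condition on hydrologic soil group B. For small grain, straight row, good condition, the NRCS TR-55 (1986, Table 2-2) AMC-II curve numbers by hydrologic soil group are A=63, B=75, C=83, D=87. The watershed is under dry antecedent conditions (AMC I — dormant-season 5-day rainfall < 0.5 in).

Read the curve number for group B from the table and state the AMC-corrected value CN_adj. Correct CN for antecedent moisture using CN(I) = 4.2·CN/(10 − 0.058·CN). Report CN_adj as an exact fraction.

NRCS table: small grain, straight row, good condition, soil group B → CN(II) = 75
Adjust CN=75 to AMC I: 4.2·75/(10 − 0.058·75) → 315 ÷ (113/20) = 6300/113 ≈ 55.752

CN_adj = 6300/113 ≈ 55.752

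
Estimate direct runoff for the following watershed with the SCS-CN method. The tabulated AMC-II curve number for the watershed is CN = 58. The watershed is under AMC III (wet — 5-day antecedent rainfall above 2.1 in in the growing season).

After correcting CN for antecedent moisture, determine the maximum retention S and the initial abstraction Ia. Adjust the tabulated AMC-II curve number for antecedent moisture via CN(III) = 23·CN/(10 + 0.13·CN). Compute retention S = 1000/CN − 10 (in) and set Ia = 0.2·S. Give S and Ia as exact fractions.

CN(III) from CN(II)=58: (23·58)/(10 + 0.13·58) = 66700/877 ≈ 76.055
Retention S: 1000/CN − 10 with CN=76.055 → S = 2100/667 ≈ 3.148 in
Initial abstraction Ia = S/5 = (2100/667)/5 = 420/667 ≈ 0.630 in

S = 2100/667 in ≈ 3.148 in; Ia = 420/667 in ≈ 0.630 in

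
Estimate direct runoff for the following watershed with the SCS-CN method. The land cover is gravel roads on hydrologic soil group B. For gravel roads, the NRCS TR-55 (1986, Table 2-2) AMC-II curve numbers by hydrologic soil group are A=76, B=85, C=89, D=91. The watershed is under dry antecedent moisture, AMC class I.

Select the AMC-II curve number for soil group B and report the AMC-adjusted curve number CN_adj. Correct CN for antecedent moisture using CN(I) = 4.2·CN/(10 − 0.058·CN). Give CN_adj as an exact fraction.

NRCS table: gravel roads, soil group B → CN(II) = 85
Adjust CN=85 to AMC I: 4.2·85/(10 − 0.058·85) → 357 ÷ (507/100) = 11900/169 ≈ 70.414

CN_adj = 11900/169 ≈ 70.414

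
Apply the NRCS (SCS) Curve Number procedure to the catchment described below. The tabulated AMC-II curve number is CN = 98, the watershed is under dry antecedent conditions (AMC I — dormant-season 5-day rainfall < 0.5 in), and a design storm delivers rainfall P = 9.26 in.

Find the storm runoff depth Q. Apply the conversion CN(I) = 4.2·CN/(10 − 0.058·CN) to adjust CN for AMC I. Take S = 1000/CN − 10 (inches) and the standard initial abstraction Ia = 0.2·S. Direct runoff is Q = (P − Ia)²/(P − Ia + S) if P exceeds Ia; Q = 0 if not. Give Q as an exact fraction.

Dry (AMC I): CN(I) = 4.2·98/(10 − 0.058·98) = (2058/5)/(1079/250) = 102900/1079 ≈ 95.366
S = 1000/(102900/1079) − 10 = 500/1029 in ≈ 0.486 in
Initial abstraction Ia = S/5 = (500/1029)/5 = 100/1029 ≈ 0.097 in
Since P=9.260 > Ia=0.097: effective rainfall P−Ia = 471427/51450 in
Q: (471427/51450)² ÷ (496427/51450) = 222243416329/25541169150 in (≈ 8.701 in)

Q = 222243416329/25541169150 in ≈ 8.701 in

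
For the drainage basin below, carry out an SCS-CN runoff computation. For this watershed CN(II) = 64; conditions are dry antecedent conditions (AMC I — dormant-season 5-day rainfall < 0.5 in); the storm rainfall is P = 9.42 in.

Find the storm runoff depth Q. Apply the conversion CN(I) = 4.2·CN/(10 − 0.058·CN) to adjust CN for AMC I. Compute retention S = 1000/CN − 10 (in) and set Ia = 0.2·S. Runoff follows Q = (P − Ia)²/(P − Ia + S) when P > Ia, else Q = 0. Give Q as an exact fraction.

Dry (AMC I): CN(I) = 4.2·64/(10 − 0.058·64) = (1344/5)/(786/125) = 5600/131 ≈ 42.748
S = 1000/(5600/131) − 10 = 375/28 in ≈ 13.393 in
Ia = 0.2S: 0.2·13.393 = 2.679 in (exactly 75/28)
P − Ia = 9.420 − 2.679 = 4719/700 ≈ 6.741 in (> 0, runoff occurs)
Q: (4719/700)² ÷ (7047/350) = 2474329/1096200 in (≈ 2.257 in)

Q = 2474329/1096200 in ≈ 2.257 in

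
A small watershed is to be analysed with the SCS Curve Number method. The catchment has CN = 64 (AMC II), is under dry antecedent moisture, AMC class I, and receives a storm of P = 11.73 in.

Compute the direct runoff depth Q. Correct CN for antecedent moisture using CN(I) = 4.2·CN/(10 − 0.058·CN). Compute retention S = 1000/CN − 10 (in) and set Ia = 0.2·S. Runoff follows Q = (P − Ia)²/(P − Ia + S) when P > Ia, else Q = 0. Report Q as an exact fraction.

Q = 3345408/916475 in ≈ 3.650 in

Dry (AMC I): CN(I) = 4.2·64/(10 − 0.058·64) = (1344/5)/(786/125) = 5600/131 ≈ 42.748
Retention S: 1000/CN − 10 with CN=42.748 → S = 375/28 ≈ 13.393 in
Ia = 0.2·(375/28) = 75/28 in ≈ 2.679 in
P − Ia = 11.730 − 2.679 = 1584/175 ≈ 9.051 in (> 0, runoff occurs)
Q = (1584/175)²/((1584/175) + 375/28) = (2509056/30625)/(15711/700) = 3345408/916475 in ≈ 3.650 in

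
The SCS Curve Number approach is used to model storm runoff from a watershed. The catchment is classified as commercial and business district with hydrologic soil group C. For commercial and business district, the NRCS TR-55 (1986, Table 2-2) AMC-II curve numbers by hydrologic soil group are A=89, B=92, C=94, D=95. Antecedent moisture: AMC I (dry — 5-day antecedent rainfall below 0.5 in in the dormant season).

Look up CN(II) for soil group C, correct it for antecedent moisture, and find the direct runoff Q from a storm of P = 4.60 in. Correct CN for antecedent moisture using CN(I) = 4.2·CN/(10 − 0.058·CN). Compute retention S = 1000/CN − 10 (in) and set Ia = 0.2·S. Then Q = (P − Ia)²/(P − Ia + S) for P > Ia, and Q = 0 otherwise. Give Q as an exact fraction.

NRCS table: commercial and business district, soil group C → CN(II) = 94
CN(I) from CN(II)=94: (4.2·94)/(10 − 0.058·94) = 32900/379 ≈ 86.807
Max retention: S = 1000/(32900/379) − 10 = 500/329 in (≈ 1.520 in)
Ia = 0.2S: 0.2·1.520 = 0.304 in (exactly 100/329)
Excess rainfall: 4.600 − 0.304 = 4.296 in; P > Ia so Q > 0
Q = (7067/1645)²/((7067/1645) + 500/329) = (49942489/2706025)/(9567/1645) = 49942489/15737715 in ≈ 3.173 in

Q = 49942489/15737715 in ≈ 3.173 in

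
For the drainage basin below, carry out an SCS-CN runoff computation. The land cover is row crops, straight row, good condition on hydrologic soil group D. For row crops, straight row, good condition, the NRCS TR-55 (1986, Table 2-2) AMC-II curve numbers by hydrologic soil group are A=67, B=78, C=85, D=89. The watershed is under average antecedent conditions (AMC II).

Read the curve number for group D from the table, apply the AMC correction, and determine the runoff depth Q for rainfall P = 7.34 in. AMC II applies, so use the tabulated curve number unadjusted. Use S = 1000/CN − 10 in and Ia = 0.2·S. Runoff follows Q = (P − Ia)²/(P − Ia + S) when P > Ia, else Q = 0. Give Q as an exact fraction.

NRCS table: row crops, straight row, good condition, soil group D → CN(II) = 89
CN(II) = 89; AMC II needs no correction.
Retention S: 1000/CN − 10 with CN=89.000 → S = 110/89 ≈ 1.236 in
Ia = 0.2S: 0.2·1.236 = 0.247 in (exactly 22/89)
Since P=7.340 > Ia=0.247: effective rainfall P−Ia = 31563/4450 in
Q = (31563/4450)²/((31563/4450) + 110/89) = (996222969/19802500)/(37063/4450) = 996222969/164930350 in ≈ 6.040 in

Q = 996222969/164930350 in ≈ 6.040 in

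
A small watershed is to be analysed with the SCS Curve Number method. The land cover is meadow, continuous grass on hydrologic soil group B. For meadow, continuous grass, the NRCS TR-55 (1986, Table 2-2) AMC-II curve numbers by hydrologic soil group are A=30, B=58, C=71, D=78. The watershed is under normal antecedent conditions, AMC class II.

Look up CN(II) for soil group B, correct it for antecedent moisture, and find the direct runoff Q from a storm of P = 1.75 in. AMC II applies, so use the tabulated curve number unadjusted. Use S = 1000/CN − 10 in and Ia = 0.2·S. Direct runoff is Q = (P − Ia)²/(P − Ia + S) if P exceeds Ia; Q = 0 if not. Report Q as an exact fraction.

Q = 7/580 in ≈ 0.012 in

NRCS table: meadow, continuous grass, soil group B → CN(II) = 58
CN(II) = 58; AMC II needs no correction.
S = 1000/58 − 10 = 210/29 in ≈ 7.241 in
Initial abstraction Ia = S/5 = (210/29)/5 = 42/29 ≈ 1.448 in
Excess rainfall: 1.750 − 1.448 = 0.302 in; P > Ia so Q > 0
Runoff Q = (P−Ia)²/(P−Ia+S) = (0.302)²/(0.302+7.241) = 7/580 ≈ 0.012 in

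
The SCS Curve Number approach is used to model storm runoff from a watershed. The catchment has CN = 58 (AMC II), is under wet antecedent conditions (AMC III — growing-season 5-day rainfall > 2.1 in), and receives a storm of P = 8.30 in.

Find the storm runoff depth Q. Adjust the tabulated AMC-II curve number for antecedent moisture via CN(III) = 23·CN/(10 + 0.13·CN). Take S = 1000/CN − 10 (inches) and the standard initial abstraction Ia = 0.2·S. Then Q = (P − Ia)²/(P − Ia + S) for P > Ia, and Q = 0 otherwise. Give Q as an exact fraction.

Q = 2617447921/481313870 in ≈ 5.438 in

CN(III) from CN(II)=58: (23·58)/(10 + 0.13·58) = 66700/877 ≈ 76.055
Retention S: 1000/CN − 10 with CN=76.055 → S = 2100/667 ≈ 3.148 in
Initial abstraction Ia = S/5 = (2100/667)/5 = 420/667 ≈ 0.630 in
Since P=8.300 > Ia=0.630: effective rainfall P−Ia = 51161/6670 in
Q: (51161/6670)² ÷ (72161/6670) = 2617447921/481313870 in (≈ 5.438 in)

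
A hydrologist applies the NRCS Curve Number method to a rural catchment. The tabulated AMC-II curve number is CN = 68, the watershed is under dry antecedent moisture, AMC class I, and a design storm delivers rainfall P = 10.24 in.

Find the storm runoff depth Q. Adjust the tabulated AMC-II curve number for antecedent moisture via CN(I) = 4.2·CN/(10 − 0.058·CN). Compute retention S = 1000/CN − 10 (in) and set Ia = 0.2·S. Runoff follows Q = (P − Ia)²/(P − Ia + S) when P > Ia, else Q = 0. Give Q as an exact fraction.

Dry (AMC I): CN(I) = 4.2·68/(10 − 0.058·68) = (1428/5)/(757/125) = 35700/757 ≈ 47.160
S = 1000/(35700/757) − 10 = 4000/357 in ≈ 11.204 in
Ia = 0.2·(4000/357) = 800/357 in ≈ 2.241 in
P − Ia = 10.240 − 2.241 = 71392/8925 ≈ 7.999 in (> 0, runoff occurs)
Runoff Q = (P−Ia)²/(P−Ia+S) = (7.999)²/(7.999+11.204) = 39818888/11950575 ≈ 3.332 in

Q = 39818888/11950575 in ≈ 3.332 in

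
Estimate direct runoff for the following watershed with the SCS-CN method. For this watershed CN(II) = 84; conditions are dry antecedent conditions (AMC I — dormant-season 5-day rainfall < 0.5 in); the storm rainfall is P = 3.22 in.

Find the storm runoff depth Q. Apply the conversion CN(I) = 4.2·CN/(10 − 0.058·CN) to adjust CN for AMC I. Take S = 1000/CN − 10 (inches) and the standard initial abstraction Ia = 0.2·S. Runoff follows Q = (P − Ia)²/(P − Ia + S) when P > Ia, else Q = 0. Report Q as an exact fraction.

Dry (AMC I): CN(I) = 4.2·84/(10 − 0.058·84) = (1764/5)/(641/125) = 44100/641 ≈ 68.799
Retention S: 1000/CN − 10 with CN=68.799 → S = 2000/441 ≈ 4.535 in
Ia = 0.2S: 0.2·4.535 = 0.907 in (exactly 400/441)
P − Ia = 3.220 − 0.907 = 51001/22050 ≈ 2.313 in (> 0, runoff occurs)
Q: (51001/22050)² ÷ (151001/22050) = 2601102001/3329572050 in (≈ 0.781 in)

Q = 2601102001/3329572050 in ≈ 0.781 in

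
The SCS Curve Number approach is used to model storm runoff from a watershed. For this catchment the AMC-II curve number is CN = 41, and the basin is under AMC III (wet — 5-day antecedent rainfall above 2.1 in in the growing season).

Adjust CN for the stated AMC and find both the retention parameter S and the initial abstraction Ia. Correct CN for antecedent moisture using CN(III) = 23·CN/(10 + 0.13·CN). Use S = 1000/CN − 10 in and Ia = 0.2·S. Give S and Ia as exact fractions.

S = 5900/943 in ≈ 6.257 in; Ia = 1180/943 in ≈ 1.251 in

Adjust CN=41 to AMC III: 23·41/(10 + 0.13·41) → 943 ÷ (1533/100) = 94300/1533 ≈ 61.513
Max retention: S = 1000/(94300/1533) − 10 = 5900/943 in (≈ 6.257 in)
Initial abstraction Ia = S/5 = (5900/943)/5 = 1180/943 ≈ 1.251 in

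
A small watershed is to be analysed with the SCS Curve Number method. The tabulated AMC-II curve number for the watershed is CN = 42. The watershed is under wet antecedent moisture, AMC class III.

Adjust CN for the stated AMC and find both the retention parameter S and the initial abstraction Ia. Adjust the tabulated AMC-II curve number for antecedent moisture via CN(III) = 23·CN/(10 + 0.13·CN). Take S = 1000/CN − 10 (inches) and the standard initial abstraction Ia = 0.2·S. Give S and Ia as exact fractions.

S = 2900/483 in ≈ 6.004 in; Ia = 580/483 in ≈ 1.201 in

CN(III) from CN(II)=42: (23·42)/(10 + 0.13·42) = 48300/773 ≈ 62.484
Max retention: S = 1000/(48300/773) − 10 = 2900/483 in (≈ 6.004 in)
Ia = 0.2S: 0.2·6.004 = 1.201 in (exactly 580/483)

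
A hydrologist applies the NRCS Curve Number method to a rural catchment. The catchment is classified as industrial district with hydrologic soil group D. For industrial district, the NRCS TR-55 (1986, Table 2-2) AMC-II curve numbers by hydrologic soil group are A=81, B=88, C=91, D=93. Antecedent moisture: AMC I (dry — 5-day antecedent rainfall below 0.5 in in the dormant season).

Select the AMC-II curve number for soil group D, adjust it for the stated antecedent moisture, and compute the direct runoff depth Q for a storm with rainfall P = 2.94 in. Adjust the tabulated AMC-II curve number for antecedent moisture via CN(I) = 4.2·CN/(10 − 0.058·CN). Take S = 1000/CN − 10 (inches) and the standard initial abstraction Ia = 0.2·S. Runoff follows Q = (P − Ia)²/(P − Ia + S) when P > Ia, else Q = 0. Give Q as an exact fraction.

Q = 1296936169/851131350 in ≈ 1.524 in

NRCS table: industrial district, soil group D → CN(II) = 93
CN(I) from CN(II)=93: (4.2·93)/(10 − 0.058·93) = 27900/329 ≈ 84.802
Max retention: S = 1000/(27900/329) − 10 = 500/279 in (≈ 1.792 in)
Initial abstraction Ia = S/5 = (500/279)/5 = 100/279 ≈ 0.358 in
Since P=2.940 > Ia=0.358: effective rainfall P−Ia = 36013/13950 in
Q: (36013/13950)² ÷ (61013/13950) = 1296936169/851131350 in (≈ 1.524 in)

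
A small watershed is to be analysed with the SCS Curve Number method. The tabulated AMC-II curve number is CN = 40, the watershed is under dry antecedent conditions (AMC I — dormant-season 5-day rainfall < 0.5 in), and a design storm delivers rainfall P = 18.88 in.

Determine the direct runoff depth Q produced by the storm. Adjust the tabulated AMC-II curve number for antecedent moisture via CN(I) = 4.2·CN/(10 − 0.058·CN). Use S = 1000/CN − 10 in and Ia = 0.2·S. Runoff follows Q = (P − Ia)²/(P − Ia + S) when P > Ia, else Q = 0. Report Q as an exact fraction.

Adjust CN=40 to AMC I: 4.2·40/(10 − 0.058·40) → 168 ÷ (192/25) = 175/8 ≈ 21.875
Retention S: 1000/CN − 10 with CN=21.875 → S = 250/7 ≈ 35.714 in
Initial abstraction Ia = S/5 = (250/7)/5 = 50/7 ≈ 7.143 in
Excess rainfall: 18.880 − 7.143 = 11.737 in; P > Ia so Q > 0
Q = (2054/175)²/((2054/175) + 250/7) = (4218916/30625)/(8304/175) = 1054729/363300 in ≈ 2.903 in

Q = 1054729/363300 in ≈ 2.903 in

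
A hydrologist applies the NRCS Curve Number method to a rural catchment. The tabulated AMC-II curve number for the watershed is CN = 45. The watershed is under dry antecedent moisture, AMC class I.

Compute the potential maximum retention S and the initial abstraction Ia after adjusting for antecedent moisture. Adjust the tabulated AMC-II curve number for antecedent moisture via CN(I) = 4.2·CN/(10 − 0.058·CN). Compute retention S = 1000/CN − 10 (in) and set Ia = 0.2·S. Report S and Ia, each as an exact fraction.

Dry (AMC I): CN(I) = 4.2·45/(10 − 0.058·45) = 189/(739/100) = 18900/739 ≈ 25.575
Retention S: 1000/CN − 10 with CN=25.575 → S = 5500/189 ≈ 29.101 in
Ia = 0.2·(5500/189) = 1100/189 in ≈ 5.820 in

S = 5500/189 in ≈ 29.101 in; Ia = 1100/189 in ≈ 5.820 in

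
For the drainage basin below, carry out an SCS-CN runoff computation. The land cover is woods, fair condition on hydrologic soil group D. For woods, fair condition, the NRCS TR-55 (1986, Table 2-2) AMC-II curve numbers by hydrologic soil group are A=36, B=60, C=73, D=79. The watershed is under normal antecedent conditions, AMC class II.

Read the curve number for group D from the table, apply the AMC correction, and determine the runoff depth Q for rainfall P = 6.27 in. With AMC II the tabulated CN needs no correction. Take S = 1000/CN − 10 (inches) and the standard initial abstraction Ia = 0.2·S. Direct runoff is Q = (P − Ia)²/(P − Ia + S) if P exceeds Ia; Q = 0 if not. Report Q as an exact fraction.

NRCS table: woods, fair condition, soil group D → CN(II) = 79
AMC II — tabulated CN = 79 applies directly.
Retention S: 1000/CN − 10 with CN=79.000 → S = 210/79 ≈ 2.658 in
Ia = 0.2·(210/79) = 42/79 in ≈ 0.532 in
Excess rainfall: 6.270 − 0.532 = 5.738 in; P > Ia so Q > 0
Runoff Q = (P−Ia)²/(P−Ia+S) = (5.738)²/(5.738+2.658) = 685026963/174676900 ≈ 3.922 in

Q = 685026963/174676900 in ≈ 3.922 in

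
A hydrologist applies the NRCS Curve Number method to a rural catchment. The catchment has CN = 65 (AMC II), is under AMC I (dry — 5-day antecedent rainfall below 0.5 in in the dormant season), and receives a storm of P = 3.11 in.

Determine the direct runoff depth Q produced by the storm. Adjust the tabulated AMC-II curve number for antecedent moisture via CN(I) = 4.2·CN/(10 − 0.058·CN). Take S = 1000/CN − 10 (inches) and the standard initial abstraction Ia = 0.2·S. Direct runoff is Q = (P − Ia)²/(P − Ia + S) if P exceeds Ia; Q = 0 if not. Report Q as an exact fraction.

CN(I) from CN(II)=65: (4.2·65)/(10 − 0.058·65) = 3900/89 ≈ 43.820
Retention S: 1000/CN − 10 with CN=43.820 → S = 500/39 ≈ 12.821 in
Ia = 0.2S: 0.2·12.821 = 2.564 in (exactly 100/39)
P − Ia = 3.110 − 2.564 = 2129/3900 ≈ 0.546 in (> 0, runoff occurs)
Q: (2129/3900)² ÷ (52129/3900) = 4532641/203303100 in (≈ 0.022 in)

Q = 4532641/203303100 in ≈ 0.022 in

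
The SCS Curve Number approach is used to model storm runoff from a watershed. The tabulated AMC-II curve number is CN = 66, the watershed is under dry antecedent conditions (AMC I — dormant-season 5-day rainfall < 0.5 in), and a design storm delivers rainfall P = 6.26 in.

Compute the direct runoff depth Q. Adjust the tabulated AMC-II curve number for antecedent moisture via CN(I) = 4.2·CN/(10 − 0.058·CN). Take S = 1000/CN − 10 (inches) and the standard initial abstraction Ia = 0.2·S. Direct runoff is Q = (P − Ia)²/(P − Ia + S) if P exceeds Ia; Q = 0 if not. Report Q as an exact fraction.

Adjust CN=66 to AMC I: 4.2·66/(10 − 0.058·66) → (1386/5) ÷ (1543/250) = 69300/1543 ≈ 44.913
S = 1000/(69300/1543) − 10 = 8500/693 in ≈ 12.266 in
Initial abstraction Ia = S/5 = (8500/693)/5 = 1700/693 ≈ 2.453 in
Since P=6.260 > Ia=2.453: effective rainfall P−Ia = 131909/34650 in
Runoff Q = (P−Ia)²/(P−Ia+S) = (3.807)²/(3.807+12.266) = 17399984281/19296896850 ≈ 0.902 in

Q = 17399984281/19296896850 in ≈ 0.902 in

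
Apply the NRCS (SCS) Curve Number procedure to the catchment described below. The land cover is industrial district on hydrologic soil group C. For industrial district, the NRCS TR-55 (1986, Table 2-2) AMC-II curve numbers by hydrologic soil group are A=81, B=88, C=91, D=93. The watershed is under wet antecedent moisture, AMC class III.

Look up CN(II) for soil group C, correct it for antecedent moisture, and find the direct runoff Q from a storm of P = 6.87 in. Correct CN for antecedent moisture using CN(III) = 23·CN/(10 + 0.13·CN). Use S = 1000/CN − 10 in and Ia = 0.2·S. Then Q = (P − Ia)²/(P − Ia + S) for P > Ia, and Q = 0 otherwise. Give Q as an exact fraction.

Q = 672030150627/105340062100 in ≈ 6.380 in

NRCS table: industrial district, soil group C → CN(II) = 91
Wet (AMC III): CN(III) = 23·91/(10 + 0.13·91) = 2093/(2183/100) = 209300/2183 ≈ 95.877
Retention S: 1000/CN − 10 with CN=95.877 → S = 900/2093 ≈ 0.430 in
Ia = 0.2S: 0.2·0.430 = 0.086 in (exactly 180/2093)
Since P=6.870 > Ia=0.086: effective rainfall P−Ia = 1419891/209300 in
Q: (1419891/209300)² ÷ (1509891/209300) = 672030150627/105340062100 in (≈ 6.380 in)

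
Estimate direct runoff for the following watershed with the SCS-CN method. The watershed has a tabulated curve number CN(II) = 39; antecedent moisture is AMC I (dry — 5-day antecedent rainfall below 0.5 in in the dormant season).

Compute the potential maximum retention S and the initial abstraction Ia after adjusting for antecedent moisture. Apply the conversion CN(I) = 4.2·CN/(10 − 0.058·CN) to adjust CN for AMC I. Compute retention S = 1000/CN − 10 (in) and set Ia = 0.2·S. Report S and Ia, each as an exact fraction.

S = 30500/819 in ≈ 37.241 in; Ia = 6100/819 in ≈ 7.448 in

Dry (AMC I): CN(I) = 4.2·39/(10 − 0.058·39) = (819/5)/(3869/500) = 81900/3869 ≈ 21.168
Retention S: 1000/CN − 10 with CN=21.168 → S = 30500/819 ≈ 37.241 in
Ia = 0.2·(30500/819) = 6100/819 in ≈ 7.448 in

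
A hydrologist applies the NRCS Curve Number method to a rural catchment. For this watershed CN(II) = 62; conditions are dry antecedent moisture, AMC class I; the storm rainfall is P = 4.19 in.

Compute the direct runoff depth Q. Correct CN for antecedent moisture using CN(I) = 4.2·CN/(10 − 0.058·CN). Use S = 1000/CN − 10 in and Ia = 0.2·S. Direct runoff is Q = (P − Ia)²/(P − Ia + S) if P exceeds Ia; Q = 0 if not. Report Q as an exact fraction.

Q = 6850707361/67233261900 in ≈ 0.102 in

Adjust CN=62 to AMC I: 4.2·62/(10 − 0.058·62) → (1302/5) ÷ (1601/250) = 65100/1601 ≈ 40.662
S = 1000/(65100/1601) − 10 = 9500/651 in ≈ 14.593 in
Ia = 0.2·(9500/651) = 1900/651 in ≈ 2.919 in
Since P=4.190 > Ia=2.919: effective rainfall P−Ia = 82769/65100 in
Q = (82769/65100)²/((82769/65100) + 9500/651) = (6850707361/4238010000)/(1032769/65100) = 6850707361/67233261900 in ≈ 0.102 in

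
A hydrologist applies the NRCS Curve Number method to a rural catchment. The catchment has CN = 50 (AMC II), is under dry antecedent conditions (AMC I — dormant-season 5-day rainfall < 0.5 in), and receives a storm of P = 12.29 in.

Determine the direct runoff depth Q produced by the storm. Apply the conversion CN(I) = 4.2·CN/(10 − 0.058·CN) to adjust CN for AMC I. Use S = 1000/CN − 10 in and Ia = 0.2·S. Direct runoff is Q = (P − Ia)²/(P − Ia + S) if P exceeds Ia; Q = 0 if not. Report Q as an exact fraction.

Q = 249924481/138198900 in ≈ 1.808 in

Dry (AMC I): CN(I) = 4.2·50/(10 − 0.058·50) = 210/(71/10) = 2100/71 ≈ 29.577
Retention S: 1000/CN − 10 with CN=29.577 → S = 500/21 ≈ 23.810 in
Ia = 0.2·(500/21) = 100/21 in ≈ 4.762 in
Excess rainfall: 12.290 − 4.762 = 7.528 in; P > Ia so Q > 0
Q: (15809/2100)² ÷ (65809/2100) = 249924481/138198900 in (≈ 1.808 in)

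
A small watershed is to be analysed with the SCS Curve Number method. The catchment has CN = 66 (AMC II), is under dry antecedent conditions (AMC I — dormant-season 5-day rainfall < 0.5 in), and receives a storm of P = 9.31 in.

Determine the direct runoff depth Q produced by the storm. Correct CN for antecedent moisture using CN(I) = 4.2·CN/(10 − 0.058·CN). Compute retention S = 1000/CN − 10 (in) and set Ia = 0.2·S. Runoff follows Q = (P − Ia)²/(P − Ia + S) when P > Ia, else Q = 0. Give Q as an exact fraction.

CN(I) from CN(II)=66: (4.2·66)/(10 − 0.058·66) = 69300/1543 ≈ 44.913
S = 1000/(69300/1543) − 10 = 8500/693 in ≈ 12.266 in
Ia = 0.2S: 0.2·12.266 = 2.453 in (exactly 1700/693)
P − Ia = 9.310 − 2.453 = 475183/69300 ≈ 6.857 in (> 0, runoff occurs)
Q: (475183/69300)² ÷ (1325183/69300) = 225798883489/91835181900 in (≈ 2.459 in)

Q = 225798883489/91835181900 in ≈ 2.459 in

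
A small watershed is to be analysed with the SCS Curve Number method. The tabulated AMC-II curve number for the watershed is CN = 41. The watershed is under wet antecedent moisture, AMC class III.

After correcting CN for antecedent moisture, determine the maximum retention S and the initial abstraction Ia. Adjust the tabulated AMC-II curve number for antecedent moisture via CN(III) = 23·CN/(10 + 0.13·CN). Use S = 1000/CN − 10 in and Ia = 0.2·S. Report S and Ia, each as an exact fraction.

S = 5900/943 in ≈ 6.257 in; Ia = 1180/943 in ≈ 1.251 in

CN(III) from CN(II)=41: (23·41)/(10 + 0.13·41) = 94300/1533 ≈ 61.513
Max retention: S = 1000/(94300/1533) − 10 = 5900/943 in (≈ 6.257 in)
Initial abstraction Ia = S/5 = (5900/943)/5 = 1180/943 ≈ 1.251 in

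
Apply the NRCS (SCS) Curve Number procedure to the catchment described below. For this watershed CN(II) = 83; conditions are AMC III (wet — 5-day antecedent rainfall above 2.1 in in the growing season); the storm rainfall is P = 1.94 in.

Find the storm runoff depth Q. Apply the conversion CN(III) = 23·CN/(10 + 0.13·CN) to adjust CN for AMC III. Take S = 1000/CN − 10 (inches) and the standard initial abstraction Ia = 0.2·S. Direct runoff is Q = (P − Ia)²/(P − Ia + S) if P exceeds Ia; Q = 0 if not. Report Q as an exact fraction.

Adjust CN=83 to AMC III: 23·83/(10 + 0.13·83) → 1909 ÷ (2079/100) = 190900/2079 ≈ 91.823
Retention S: 1000/CN − 10 with CN=91.823 → S = 1700/1909 ≈ 0.891 in
Initial abstraction Ia = S/5 = (1700/1909)/5 = 340/1909 ≈ 0.178 in
Since P=1.940 > Ia=0.178: effective rainfall P−Ia = 168173/95450 in
Q: (168173/95450)² ÷ (253173/95450) = 28282157929/24165362850 in (≈ 1.170 in)

Q = 28282157929/24165362850 in ≈ 1.170 in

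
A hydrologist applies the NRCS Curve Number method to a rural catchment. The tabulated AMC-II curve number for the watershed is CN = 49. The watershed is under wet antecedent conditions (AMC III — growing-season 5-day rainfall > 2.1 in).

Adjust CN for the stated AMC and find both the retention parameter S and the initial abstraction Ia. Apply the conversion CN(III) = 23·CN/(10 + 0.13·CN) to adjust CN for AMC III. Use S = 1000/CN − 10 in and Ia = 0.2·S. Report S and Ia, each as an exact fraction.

Wet (AMC III): CN(III) = 23·49/(10 + 0.13·49) = 1127/(1637/100) = 112700/1637 ≈ 68.845
Max retention: S = 1000/(112700/1637) − 10 = 5100/1127 in (≈ 4.525 in)
Initial abstraction Ia = S/5 = (5100/1127)/5 = 1020/1127 ≈ 0.905 in

S = 5100/1127 in ≈ 4.525 in; Ia = 1020/1127 in ≈ 0.905 in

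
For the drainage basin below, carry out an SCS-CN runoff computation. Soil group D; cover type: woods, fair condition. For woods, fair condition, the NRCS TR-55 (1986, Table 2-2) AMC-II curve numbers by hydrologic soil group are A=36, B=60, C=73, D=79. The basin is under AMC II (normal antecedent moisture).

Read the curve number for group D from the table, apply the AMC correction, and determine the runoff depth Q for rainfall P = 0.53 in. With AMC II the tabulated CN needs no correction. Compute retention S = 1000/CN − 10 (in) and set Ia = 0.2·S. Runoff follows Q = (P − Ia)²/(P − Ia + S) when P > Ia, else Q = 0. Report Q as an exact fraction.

NRCS table: woods, fair condition, soil group D → CN(II) = 79
CN(II) = 79; AMC II needs no correction.
Retention S: 1000/CN − 10 with CN=79.000 → S = 210/79 ≈ 2.658 in
Initial abstraction Ia = S/5 = (210/79)/5 = 42/79 ≈ 0.532 in
P = 0.530 ≤ Ia = 0.532 in: entire storm abstracted, Q = 0.

Q = 0 in ≈ 0.000 in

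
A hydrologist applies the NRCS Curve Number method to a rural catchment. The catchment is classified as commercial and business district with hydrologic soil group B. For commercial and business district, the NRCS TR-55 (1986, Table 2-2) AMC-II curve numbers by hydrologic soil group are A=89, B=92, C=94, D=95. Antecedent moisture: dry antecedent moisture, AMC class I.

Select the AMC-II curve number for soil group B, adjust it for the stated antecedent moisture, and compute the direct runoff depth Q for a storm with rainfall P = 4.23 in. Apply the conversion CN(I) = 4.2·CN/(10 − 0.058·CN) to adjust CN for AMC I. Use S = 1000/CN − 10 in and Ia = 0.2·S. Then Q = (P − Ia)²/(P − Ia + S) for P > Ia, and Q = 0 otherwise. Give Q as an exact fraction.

NRCS table: commercial and business district, soil group B → CN(II) = 92
Dry (AMC I): CN(I) = 4.2·92/(10 − 0.058·92) = (1932/5)/(583/125) = 48300/583 ≈ 82.847
Max retention: S = 1000/(48300/583) − 10 = 1000/483 in (≈ 2.070 in)
Initial abstraction Ia = S/5 = (1000/483)/5 = 200/483 ≈ 0.414 in
Excess rainfall: 4.230 − 0.414 = 3.816 in; P > Ia so Q > 0
Runoff Q = (P−Ia)²/(P−Ia+S) = (3.816)²/(3.816+2.070) = 33969807481/13732124700 ≈ 2.474 in

Q = 33969807481/13732124700 in ≈ 2.474 in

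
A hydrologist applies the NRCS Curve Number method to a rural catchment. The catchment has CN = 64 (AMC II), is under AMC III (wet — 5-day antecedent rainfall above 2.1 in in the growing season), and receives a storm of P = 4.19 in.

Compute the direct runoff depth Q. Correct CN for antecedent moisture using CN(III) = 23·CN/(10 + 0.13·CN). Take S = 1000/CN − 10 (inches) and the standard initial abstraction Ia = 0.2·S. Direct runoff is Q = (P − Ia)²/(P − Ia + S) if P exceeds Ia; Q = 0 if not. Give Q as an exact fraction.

Wet (AMC III): CN(III) = 23·64/(10 + 0.13·64) = 1472/(458/25) = 18400/229 ≈ 80.349
Max retention: S = 1000/(18400/229) − 10 = 225/92 in (≈ 2.446 in)
Initial abstraction Ia = S/5 = (225/92)/5 = 45/92 ≈ 0.489 in
Excess rainfall: 4.190 − 0.489 = 3.701 in; P > Ia so Q > 0
Runoff Q = (P−Ia)²/(P−Ia+S) = (3.701)²/(3.701+2.446) = 18113536/8128775 ≈ 2.228 in

Q = 18113536/8128775 in ≈ 2.228 in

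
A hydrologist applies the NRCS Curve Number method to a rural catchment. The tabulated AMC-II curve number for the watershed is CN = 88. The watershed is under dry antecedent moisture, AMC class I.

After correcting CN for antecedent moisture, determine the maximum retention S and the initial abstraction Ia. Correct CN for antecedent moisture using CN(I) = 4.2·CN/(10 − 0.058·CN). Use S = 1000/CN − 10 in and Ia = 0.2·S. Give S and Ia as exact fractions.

S = 250/77 in ≈ 3.247 in; Ia = 50/77 in ≈ 0.649 in

Adjust CN=88 to AMC I: 4.2·88/(10 − 0.058·88) → (1848/5) ÷ (612/125) = 3850/51 ≈ 75.490
Max retention: S = 1000/(3850/51) − 10 = 250/77 in (≈ 3.247 in)
Ia = 0.2·(250/77) = 50/77 in ≈ 0.649 in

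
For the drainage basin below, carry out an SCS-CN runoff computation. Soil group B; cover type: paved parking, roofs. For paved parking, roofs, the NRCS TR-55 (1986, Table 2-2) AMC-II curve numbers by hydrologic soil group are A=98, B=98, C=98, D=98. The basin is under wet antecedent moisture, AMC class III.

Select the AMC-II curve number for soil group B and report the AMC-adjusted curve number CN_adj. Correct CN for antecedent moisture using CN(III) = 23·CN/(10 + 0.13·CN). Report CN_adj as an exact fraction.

NRCS table: paved parking, roofs, soil group B → CN(II) = 98
CN(III) from CN(II)=98: (23·98)/(10 + 0.13·98) = 112700/1137 ≈ 99.120

CN_adj = 112700/1137 ≈ 99.120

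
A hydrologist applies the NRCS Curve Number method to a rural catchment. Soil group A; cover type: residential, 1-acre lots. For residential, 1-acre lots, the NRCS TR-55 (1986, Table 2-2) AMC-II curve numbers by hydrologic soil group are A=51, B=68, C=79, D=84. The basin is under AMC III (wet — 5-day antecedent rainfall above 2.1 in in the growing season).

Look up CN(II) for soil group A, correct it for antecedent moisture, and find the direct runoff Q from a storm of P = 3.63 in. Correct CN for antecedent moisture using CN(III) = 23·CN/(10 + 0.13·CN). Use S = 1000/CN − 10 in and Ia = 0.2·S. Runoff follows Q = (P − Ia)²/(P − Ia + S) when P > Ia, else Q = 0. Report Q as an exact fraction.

NRCS table: residential, 1-acre lots, soil group A → CN(II) = 51
Adjust CN=51 to AMC III: 23·51/(10 + 0.13·51) → 1173 ÷ (1663/100) = 117300/1663 ≈ 70.535
Retention S: 1000/CN − 10 with CN=70.535 → S = 4900/1173 ≈ 4.177 in
Initial abstraction Ia = S/5 = (4900/1173)/5 = 980/1173 ≈ 0.835 in
P − Ia = 3.630 − 0.835 = 327799/117300 ≈ 2.795 in (> 0, runoff occurs)
Q = (327799/117300)²/((327799/117300) + 4900/1173) = (107452184401/13759290000)/(817799/117300) = 107452184401/95927822700 in ≈ 1.120 in

Q = 107452184401/95927822700 in ≈ 1.120 in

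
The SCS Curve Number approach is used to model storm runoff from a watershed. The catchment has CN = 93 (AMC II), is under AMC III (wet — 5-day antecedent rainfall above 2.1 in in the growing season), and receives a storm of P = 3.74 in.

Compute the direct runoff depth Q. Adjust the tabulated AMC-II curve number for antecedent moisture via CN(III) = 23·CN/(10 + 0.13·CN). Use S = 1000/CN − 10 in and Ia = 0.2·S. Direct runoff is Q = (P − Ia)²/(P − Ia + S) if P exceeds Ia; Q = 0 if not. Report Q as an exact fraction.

Q = 154443498049/45773851350 in ≈ 3.374 in

Adjust CN=93 to AMC III: 23·93/(10 + 0.13·93) → 2139 ÷ (2209/100) = 213900/2209 ≈ 96.831
Max retention: S = 1000/(213900/2209) − 10 = 700/2139 in (≈ 0.327 in)
Ia = 0.2S: 0.2·0.327 = 0.065 in (exactly 140/2139)
Excess rainfall: 3.740 − 0.065 = 3.675 in; P > Ia so Q > 0
Runoff Q = (P−Ia)²/(P−Ia+S) = (3.675)²/(3.675+0.327) = 154443498049/45773851350 ≈ 3.374 in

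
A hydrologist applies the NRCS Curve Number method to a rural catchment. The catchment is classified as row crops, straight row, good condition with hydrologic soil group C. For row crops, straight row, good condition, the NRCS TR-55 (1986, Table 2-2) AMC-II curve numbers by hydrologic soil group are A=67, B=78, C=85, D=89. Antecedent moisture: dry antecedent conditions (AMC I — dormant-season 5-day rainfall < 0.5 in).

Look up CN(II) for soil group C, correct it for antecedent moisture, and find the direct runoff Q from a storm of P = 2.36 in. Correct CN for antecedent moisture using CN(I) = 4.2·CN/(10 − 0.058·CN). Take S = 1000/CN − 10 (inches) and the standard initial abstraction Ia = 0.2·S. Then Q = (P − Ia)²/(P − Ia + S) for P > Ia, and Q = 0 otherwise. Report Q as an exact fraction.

NRCS table: row crops, straight row, good condition, soil group C → CN(II) = 85
CN(I) from CN(II)=85: (4.2·85)/(10 − 0.058·85) = 11900/169 ≈ 70.414
S = 1000/(11900/169) − 10 = 500/119 in ≈ 4.202 in
Ia = 0.2·(500/119) = 100/119 in ≈ 0.840 in
Excess rainfall: 2.360 − 0.840 = 1.520 in; P > Ia so Q > 0
Runoff Q = (P−Ia)²/(P−Ia+S) = (1.520)²/(1.520+4.202) = 20439441/50637475 ≈ 0.404 in

Q = 20439441/50637475 in ≈ 0.404 in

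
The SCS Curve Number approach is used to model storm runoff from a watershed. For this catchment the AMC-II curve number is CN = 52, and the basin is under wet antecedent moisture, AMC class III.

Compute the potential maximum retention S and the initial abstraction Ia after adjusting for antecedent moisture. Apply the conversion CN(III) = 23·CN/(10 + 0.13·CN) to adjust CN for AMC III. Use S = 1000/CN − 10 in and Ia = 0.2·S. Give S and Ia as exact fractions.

Adjust CN=52 to AMC III: 23·52/(10 + 0.13·52) → 1196 ÷ (419/25) = 29900/419 ≈ 71.360
S = 1000/(29900/419) − 10 = 1200/299 in ≈ 4.013 in
Initial abstraction Ia = S/5 = (1200/299)/5 = 240/299 ≈ 0.803 in

S = 1200/299 in ≈ 4.013 in; Ia = 240/299 in ≈ 0.803 in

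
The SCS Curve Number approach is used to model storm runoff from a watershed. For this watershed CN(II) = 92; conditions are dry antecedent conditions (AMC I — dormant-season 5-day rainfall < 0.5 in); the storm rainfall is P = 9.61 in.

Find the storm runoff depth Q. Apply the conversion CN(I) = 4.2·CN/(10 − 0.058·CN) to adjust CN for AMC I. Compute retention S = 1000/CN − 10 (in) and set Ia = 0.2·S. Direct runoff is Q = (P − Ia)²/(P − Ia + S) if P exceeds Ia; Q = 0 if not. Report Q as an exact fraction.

Q = 197280770569/26283072900 in ≈ 7.506 in

Dry (AMC I): CN(I) = 4.2·92/(10 − 0.058·92) = (1932/5)/(583/125) = 48300/583 ≈ 82.847
S = 1000/(48300/583) − 10 = 1000/483 in ≈ 2.070 in
Ia = 0.2S: 0.2·2.070 = 0.414 in (exactly 200/483)
P − Ia = 9.610 − 0.414 = 444163/48300 ≈ 9.196 in (> 0, runoff occurs)
Runoff Q = (P−Ia)²/(P−Ia+S) = (9.196)²/(9.196+2.070) = 197280770569/26283072900 ≈ 7.506 in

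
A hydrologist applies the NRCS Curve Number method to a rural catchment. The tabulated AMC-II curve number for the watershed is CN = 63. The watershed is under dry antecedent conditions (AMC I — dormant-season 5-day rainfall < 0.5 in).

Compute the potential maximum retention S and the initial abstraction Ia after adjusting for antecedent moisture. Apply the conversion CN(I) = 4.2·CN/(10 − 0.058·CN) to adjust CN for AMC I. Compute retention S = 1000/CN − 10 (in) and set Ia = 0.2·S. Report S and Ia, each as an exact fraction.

S = 18500/1323 in ≈ 13.983 in; Ia = 3700/1323 in ≈ 2.797 in

Dry (AMC I): CN(I) = 4.2·63/(10 − 0.058·63) = (1323/5)/(3173/500) = 132300/3173 ≈ 41.696
Max retention: S = 1000/(132300/3173) − 10 = 18500/1323 in (≈ 13.983 in)
Initial abstraction Ia = S/5 = (18500/1323)/5 = 3700/1323 ≈ 2.797 in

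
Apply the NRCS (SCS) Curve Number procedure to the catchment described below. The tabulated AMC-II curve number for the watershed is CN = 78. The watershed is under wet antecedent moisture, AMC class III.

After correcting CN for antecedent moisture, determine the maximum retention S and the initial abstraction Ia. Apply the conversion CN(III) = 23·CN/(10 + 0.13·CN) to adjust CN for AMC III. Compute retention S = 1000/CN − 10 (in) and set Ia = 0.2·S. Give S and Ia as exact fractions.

Adjust CN=78 to AMC III: 23·78/(10 + 0.13·78) → 1794 ÷ (1007/50) = 89700/1007 ≈ 89.076
Retention S: 1000/CN − 10 with CN=89.076 → S = 1100/897 ≈ 1.226 in
Ia = 0.2S: 0.2·1.226 = 0.245 in (exactly 220/897)

S = 1100/897 in ≈ 1.226 in; Ia = 220/897 in ≈ 0.245 in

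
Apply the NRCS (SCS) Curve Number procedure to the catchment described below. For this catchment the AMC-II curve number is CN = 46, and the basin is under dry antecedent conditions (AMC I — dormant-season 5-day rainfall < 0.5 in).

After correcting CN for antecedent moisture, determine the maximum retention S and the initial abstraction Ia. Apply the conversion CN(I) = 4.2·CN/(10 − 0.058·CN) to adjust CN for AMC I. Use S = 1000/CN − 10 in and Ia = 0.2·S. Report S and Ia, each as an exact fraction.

Dry (AMC I): CN(I) = 4.2·46/(10 − 0.058·46) = (966/5)/(1833/250) = 16100/611 ≈ 26.350
Max retention: S = 1000/(16100/611) − 10 = 4500/161 in (≈ 27.950 in)
Ia = 0.2S: 0.2·27.950 = 5.590 in (exactly 900/161)

S = 4500/161 in ≈ 27.950 in; Ia = 900/161 in ≈ 5.590 in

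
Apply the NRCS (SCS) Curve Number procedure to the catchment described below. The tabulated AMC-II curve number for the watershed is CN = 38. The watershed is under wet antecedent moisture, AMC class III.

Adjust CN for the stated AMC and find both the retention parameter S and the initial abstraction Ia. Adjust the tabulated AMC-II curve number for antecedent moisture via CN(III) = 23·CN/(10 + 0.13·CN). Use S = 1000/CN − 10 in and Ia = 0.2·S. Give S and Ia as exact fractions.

Wet (AMC III): CN(III) = 23·38/(10 + 0.13·38) = 874/(747/50) = 43700/747 ≈ 58.501
Max retention: S = 1000/(43700/747) − 10 = 3100/437 in (≈ 7.094 in)
Ia = 0.2S: 0.2·7.094 = 1.419 in (exactly 620/437)

S = 3100/437 in ≈ 7.094 in; Ia = 620/437 in ≈ 1.419 in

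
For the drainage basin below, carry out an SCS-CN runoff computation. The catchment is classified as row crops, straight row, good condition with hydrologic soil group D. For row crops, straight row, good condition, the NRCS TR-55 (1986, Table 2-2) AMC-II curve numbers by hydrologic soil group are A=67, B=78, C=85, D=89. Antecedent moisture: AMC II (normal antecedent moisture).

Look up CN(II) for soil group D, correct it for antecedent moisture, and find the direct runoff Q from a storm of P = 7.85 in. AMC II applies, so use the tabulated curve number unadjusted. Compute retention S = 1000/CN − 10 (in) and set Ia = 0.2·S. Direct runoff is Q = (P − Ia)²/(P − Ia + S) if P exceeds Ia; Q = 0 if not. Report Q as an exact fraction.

NRCS table: row crops, straight row, good condition, soil group D → CN(II) = 89
CN(II) = 89; AMC II needs no correction.
Max retention: S = 1000/89 − 10 = 110/89 in (≈ 1.236 in)
Ia = 0.2S: 0.2·1.236 = 0.247 in (exactly 22/89)
Since P=7.850 > Ia=0.247: effective rainfall P−Ia = 13533/1780 in
Q = (13533/1780)²/((13533/1780) + 110/89) = (183142089/3168400)/(15733/1780) = 183142089/28004740 in ≈ 6.540 in

Q = 183142089/28004740 in ≈ 6.540 in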